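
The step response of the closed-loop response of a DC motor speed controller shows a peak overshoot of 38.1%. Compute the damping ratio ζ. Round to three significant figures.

ζ ≈ 0.294

From %OS = 100·exp(−πζ/√(1−ζ²)), invert to get ζ = −ln(OS)/√(π² + ln²(OS)) with OS = 0.381.
−ln 0.381 = 0.9650, so ζ = 0.9650/√(π² + 0.9311) = 0.294.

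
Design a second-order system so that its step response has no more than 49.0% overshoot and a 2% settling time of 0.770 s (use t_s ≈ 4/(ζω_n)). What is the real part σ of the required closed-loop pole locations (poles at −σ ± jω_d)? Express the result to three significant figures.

σ ≈ 5.19

The settling-time spec alone fixes σ = ζω_n = 4/t_s = 4/0.770 = 5.19.
(Overshoot then fixes ζ = 0.221 and hence ω_d = σ·√(1−ζ²)/ζ = 22.9 rad/s.)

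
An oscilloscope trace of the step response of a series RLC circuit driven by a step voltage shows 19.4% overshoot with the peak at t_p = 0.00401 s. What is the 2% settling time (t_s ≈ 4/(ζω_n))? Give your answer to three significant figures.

t_s ≈ 0.00978 s

From the overshoot, ζ = −ln(OS)/√(π²+ln²(OS)) = 0.463.
From t_p = π/ω_d, ω_d = π/0.00401 = 783 rad/s, so ω_n = ω_d/√(1−ζ²) = 884 rad/s.
t_s ≈ 4/(ζω_n) = 4/(0.463·884) = 0.00978 s.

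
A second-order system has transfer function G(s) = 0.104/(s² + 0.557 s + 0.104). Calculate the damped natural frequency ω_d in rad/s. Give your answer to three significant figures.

Matching coefficients with s² + 2ζω_n s + ω_n² gives ω_n² = 0.104 ⇒ ω_n = 0.322 rad/s, and ζ = 0.557/(2ω_n) = 0.864.
ω_d = ω_n√(1−ζ²) = 0.163 rad/s.

ω_d ≈ 0.163 rad/s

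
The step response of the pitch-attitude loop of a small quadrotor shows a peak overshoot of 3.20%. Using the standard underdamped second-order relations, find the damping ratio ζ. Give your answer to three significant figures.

ζ = −ln(OS)/√(π² + (ln OS)²). With OS = 0.0320, ln OS = −3.442 and ζ = 3.442/4.660 = 0.739.

ζ ≈ 0.739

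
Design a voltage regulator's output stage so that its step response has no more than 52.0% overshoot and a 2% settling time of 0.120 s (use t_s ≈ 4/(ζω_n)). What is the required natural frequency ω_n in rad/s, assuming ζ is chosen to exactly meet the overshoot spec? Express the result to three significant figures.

From %OS = 100·exp(−πζ/√(1−ζ²)), invert to get ζ = −ln(OS)/√(π² + ln²(OS)) with OS = 0.520.
−ln 0.520 = 0.6539, so ζ = 0.6539/√(π² + 0.4276) = 0.204.
From t_s ≈ 4/(ζω_n): ω_n = 4/(ζ·t_s) = 4/(0.204·0.120) = 164 rad/s.

ω_n ≈ 164 rad/s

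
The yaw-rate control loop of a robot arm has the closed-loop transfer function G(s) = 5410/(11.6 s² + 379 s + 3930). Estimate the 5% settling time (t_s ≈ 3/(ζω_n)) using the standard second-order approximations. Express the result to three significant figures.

Dividing through by 11.6: denominator becomes s² + 32.67 s + 338.8.
So ω_n = √338.8 = 18.4 rad/s and ζ = 32.67/(2·18.4) = 0.888.
t_s ≈ 3/(ζω_n) = 0.184 s.

t_s ≈ 0.184 s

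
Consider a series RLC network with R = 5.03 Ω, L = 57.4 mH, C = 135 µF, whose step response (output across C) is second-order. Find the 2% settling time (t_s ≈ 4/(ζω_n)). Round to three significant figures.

t_s ≈ 0.0913 s

For a series RLC circuit (capacitor voltage as output), ω_n = 1/√(LC) = 1/√(57.4 mH · 135 µF) = 359 rad/s.
ζ = (R/2)·√(C/L) = (5.03/2)·√(135 µF/57.4 mH) = 0.122.
t_s ≈ 4/(ζω_n) = 0.0913 s.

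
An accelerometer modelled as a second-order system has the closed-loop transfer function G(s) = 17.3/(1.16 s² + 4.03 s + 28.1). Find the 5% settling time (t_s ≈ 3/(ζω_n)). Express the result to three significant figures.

Dividing through by 1.16: denominator becomes s² + 3.474 s + 24.22.
So ω_n = √24.22 = 4.92 rad/s and ζ = 3.474/(2·4.92) = 0.353.
t_s ≈ 3/(ζω_n) = 1.73 s.

t_s ≈ 1.73 s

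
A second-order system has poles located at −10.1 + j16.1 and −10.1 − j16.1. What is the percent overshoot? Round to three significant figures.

With σ = 10.1, ω_d = 16.1: ω_n = √(σ²+ω_d²) = 19.0 rad/s, ζ = σ/ω_n = 0.531.
Overshoot: exp(−π·0.531/√(1−0.531²)) = 0.139, i.e. 13.9%.

%OS ≈ 13.9%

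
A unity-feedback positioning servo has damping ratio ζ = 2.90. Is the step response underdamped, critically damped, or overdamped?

Since ζ = 2.90 > 1, the system is overdamped.

overdamped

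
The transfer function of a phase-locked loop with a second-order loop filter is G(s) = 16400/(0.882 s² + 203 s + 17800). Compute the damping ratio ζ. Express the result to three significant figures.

Dividing through by 0.882: denominator becomes s² + 230.2 s + 20180.
So ω_n = √20180 = 142 rad/s and ζ = 230.2/(2·142) = 0.810.

ζ ≈ 0.810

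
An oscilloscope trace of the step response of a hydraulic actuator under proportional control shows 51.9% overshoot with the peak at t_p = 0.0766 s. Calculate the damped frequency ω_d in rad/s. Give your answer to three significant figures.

t_p = π/ω_d, so ω_d = π/0.0766 = 41.0 rad/s.

ω_d ≈ 41.0 rad/s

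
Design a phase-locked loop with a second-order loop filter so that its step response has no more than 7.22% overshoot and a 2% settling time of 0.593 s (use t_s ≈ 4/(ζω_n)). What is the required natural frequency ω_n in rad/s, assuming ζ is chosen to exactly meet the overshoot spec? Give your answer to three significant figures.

ω_n ≈ 10.5 rad/s

From %OS = 100·exp(−πζ/√(1−ζ²)), invert to get ζ = −ln(OS)/√(π² + ln²(OS)) with OS = 0.0722.
−ln 0.0722 = 2.628, so ζ = 2.628/√(π² + 6.908) = 0.642.
Then ω_n = 4/(ζ t_s) = 4/(0.642 × 0.593) = 10.5 rad/s.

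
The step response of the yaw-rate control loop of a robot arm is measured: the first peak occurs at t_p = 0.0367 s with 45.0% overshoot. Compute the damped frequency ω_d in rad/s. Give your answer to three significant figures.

t_p = π/ω_d, so ω_d = π/0.0367 = 85.6 rad/s.

ω_d ≈ 85.6 rad/s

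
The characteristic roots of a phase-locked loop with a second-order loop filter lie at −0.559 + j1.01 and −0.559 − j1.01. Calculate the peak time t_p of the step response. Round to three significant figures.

t_p = π/ω_d with ω_d = 1.01 (the imaginary part), so t_p = 3.11 s.

t_p ≈ 3.11 s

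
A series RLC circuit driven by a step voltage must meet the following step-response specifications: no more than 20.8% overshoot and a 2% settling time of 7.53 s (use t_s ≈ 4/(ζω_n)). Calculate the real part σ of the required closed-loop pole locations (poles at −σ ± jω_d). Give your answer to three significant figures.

The settling-time spec alone fixes σ = ζω_n = 4/t_s = 4/7.53 = 0.531.
(Overshoot then fixes ζ = 0.447 and hence ω_d = σ·√(1−ζ²)/ζ = 1.06 rad/s.)

σ ≈ 0.531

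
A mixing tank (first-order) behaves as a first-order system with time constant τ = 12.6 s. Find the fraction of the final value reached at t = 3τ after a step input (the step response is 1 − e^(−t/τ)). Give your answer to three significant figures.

y(t)/y_∞ = 1 − e^(−t/τ) = 1 − e^(−3) = 1 − e^(−3.00) = 0.950.

y/y_∞ ≈ 0.950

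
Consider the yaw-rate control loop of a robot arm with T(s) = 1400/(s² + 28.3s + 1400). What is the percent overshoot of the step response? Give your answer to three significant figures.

%OS ≈ 27.7%

ω_n = √1400 = 37.4 rad/s; ζ = 28.3/(2·37.4) = 0.378.
%OS = 100 e^{−πζ/√(1−ζ²)} with ζ = 0.378 gives 27.7%.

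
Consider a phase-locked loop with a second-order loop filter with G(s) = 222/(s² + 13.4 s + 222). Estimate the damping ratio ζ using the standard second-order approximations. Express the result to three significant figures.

ζ ≈ 0.450

Comparing the denominator to s² + 2ζω_n s + ω_n²: ω_n = √222 = 14.9 rad/s, and 2ζω_n = 13.4 so ζ = 13.4/(2·14.9) = 0.450.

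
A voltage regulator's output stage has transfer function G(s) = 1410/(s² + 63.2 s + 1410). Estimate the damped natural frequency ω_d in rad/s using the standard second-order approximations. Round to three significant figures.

Matching coefficients with s² + 2ζω_n s + ω_n² gives ω_n² = 1410 ⇒ ω_n = 37.5 rad/s, and ζ = 63.2/(2ω_n) = 0.842.
ω_d = ω_n√(1−ζ²) = 20.3 rad/s.

ω_d ≈ 20.3 rad/s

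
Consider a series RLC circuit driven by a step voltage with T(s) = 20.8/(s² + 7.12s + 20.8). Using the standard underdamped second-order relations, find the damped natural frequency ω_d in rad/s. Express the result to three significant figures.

Comparing the denominator to s² + 2ζω_n s + ω_n²: ω_n = √20.8 = 4.56 rad/s, and 2ζω_n = 7.12 so ζ = 7.12/(2·4.56) = 0.781.
ω_d = ω_n√(1−ζ²) = 2.85 rad/s.

ω_d ≈ 2.85 rad/s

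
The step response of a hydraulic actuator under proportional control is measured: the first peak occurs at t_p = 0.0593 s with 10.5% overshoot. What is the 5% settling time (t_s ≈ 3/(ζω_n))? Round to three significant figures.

t_s ≈ 0.0789 s

ζ from %OS: ζ = |ln 0.105|/√(π²+ln²0.105) = 0.583.
t_p = π/ω_d ⇒ ω_d = 53.0 rad/s; then ω_n = ω_d/√(1−ζ²) = 65.2 rad/s.
t_s ≈ 3/(ζω_n) = 3/(0.583·65.2) = 0.0789 s.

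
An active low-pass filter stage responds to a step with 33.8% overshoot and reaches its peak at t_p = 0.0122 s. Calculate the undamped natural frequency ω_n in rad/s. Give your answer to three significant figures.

ω_n ≈ 272 rad/s

ζ from %OS: ζ = |ln 0.338|/√(π²+ln²0.338) = 0.326.
t_p = π/ω_d ⇒ ω_d = 258 rad/s; then ω_n = ω_d/√(1−ζ²) = 272 rad/s.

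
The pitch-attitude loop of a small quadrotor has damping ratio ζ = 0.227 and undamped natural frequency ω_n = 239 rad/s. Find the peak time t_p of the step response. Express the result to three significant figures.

t_p ≈ 0.0135 s

The damped frequency is ω_d = ω_n√(1−ζ²) = 239·√(1−0.0515) = 233 rad/s.
Peak time t_p = π/ω_d = π/233 = 0.0135 s.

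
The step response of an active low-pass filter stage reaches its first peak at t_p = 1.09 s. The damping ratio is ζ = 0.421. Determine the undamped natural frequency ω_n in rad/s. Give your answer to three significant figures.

ω_n ≈ 3.18 rad/s

Peak time t_p = π/ω_d, so ω_d = π/t_p = π/1.09 = 2.88 rad/s.
ω_n = ω_d/√(1−ζ²) = 2.88/√0.823 = 3.18 rad/s.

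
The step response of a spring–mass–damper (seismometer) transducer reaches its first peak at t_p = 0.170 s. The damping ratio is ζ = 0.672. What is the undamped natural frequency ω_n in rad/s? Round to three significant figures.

Peak time t_p = π/ω_d, so ω_d = π/t_p = π/0.170 = 18.5 rad/s.
ω_n = ω_d/√(1−ζ²) = 18.5/√0.548 = 25.0 rad/s.

ω_n ≈ 25.0 rad/s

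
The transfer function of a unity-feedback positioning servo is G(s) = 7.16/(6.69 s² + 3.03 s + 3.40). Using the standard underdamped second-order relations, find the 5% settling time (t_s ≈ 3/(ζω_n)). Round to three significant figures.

Dividing through by 6.69: denominator becomes s² + 0.4529 s + 0.5082.
So ω_n = √0.5082 = 0.713 rad/s and ζ = 0.4529/(2·0.713) = 0.318.
t_s ≈ 3/(ζω_n) = 13.2 s.

t_s ≈ 13.2 s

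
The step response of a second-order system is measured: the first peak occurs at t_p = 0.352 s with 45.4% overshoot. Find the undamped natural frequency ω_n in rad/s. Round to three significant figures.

ζ from %OS: ζ = |ln 0.454|/√(π²+ln²0.454) = 0.244.
From t_p = π/ω_d, ω_d = π/0.352 = 8.92 rad/s, so ω_n = ω_d/√(1−ζ²) = 9.20 rad/s.

ω_n ≈ 9.20 rad/s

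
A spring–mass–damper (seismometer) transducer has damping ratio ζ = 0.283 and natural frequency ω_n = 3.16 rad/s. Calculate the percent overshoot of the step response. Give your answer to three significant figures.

For an underdamped second-order system, %OS = 100·exp(−πζ/√(1−ζ²)).
πζ/√(1−ζ²) = π·0.283/√(1−0.0801) = 0.9270, so %OS = 100·e^(−0.9270) = 39.6%.

%OS ≈ 39.6%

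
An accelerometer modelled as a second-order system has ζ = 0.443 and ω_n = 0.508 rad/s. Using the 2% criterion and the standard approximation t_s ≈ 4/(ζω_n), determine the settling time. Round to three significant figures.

t_s ≈ 4/(ζω_n) = 4/(0.443 × 0.508) = 17.8 s.

t_s ≈ 17.8 s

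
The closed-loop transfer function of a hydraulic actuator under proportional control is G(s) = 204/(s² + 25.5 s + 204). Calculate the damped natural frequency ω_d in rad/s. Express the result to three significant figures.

Comparing the denominator to s² + 2ζω_n s + ω_n²: ω_n = √204 = 14.3 rad/s, and 2ζω_n = 25.5 so ζ = 25.5/(2·14.3) = 0.893.
The damped frequency ω_d = ω_n√(1−ζ²) = 6.44 rad/s.

ω_d ≈ 6.44 rad/s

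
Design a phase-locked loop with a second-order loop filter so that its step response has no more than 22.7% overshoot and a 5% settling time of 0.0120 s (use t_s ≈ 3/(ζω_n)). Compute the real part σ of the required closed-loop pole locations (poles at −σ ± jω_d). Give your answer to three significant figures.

σ ≈ 250

The settling-time spec alone fixes σ = ζω_n = 3/t_s = 3/0.0120 = 250.
(Overshoot then fixes ζ = 0.427 and hence ω_d = σ·√(1−ζ²)/ζ = 530 rad/s.)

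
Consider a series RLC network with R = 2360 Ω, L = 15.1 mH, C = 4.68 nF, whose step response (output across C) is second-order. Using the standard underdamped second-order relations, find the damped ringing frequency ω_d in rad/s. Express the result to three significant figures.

ω_d ≈ 89700 rad/s

For a series RLC circuit (capacitor voltage as output), ω_n = 1/√(LC) = 1/√(15.1 mH · 4.68 nF) = 119000 rad/s.
ζ = (R/2)·√(C/L) = (2360/2)·√(4.68 nF/15.1 mH) = 0.657.
ω_d = ω_n√(1−ζ²) = 89700 rad/s.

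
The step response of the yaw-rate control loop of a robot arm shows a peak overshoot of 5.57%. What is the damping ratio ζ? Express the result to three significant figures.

Inverting the overshoot relation: ζ = |ln 0.0557|/√(π² + ln²0.0557) = 0.677.

ζ ≈ 0.677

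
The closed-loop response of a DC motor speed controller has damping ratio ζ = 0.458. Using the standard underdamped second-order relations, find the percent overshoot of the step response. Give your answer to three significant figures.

For an underdamped second-order system, %OS = 100·exp(−πζ/√(1−ζ²)).
πζ/√(1−ζ²) = π·0.458/√(1−0.210) = 1.619, so %OS = 100·e^(−1.619) = 19.8%.

%OS ≈ 19.8%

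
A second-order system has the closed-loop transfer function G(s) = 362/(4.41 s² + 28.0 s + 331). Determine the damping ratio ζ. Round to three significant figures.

ζ ≈ 0.366

Dividing through by 4.41: denominator becomes s² + 6.349 s + 75.06.
So ω_n = √75.06 = 8.66 rad/s and ζ = 6.349/(2·8.66) = 0.366.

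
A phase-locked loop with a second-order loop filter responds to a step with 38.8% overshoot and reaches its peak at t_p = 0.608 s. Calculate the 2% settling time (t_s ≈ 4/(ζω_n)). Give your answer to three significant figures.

t_s ≈ 2.57 s

From the overshoot, ζ = −ln(OS)/√(π²+ln²(OS)) = 0.289.
t_p = π/ω_d ⇒ ω_d = 5.17 rad/s; then ω_n = ω_d/√(1−ζ²) = 5.40 rad/s.
t_s ≈ 4/(ζω_n) = 4/(0.289·5.40) = 2.57 s.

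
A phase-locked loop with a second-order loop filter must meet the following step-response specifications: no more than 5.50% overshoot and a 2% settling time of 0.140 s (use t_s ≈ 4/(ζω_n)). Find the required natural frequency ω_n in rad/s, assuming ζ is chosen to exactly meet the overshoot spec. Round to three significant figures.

ω_n ≈ 42.1 rad/s

From %OS = 100·exp(−πζ/√(1−ζ²)), invert to get ζ = −ln(OS)/√(π² + ln²(OS)) with OS = 0.0550.
−ln 0.0550 = 2.900, so ζ = 2.900/√(π² + 8.412) = 0.678.
From t_s ≈ 4/(ζω_n): ω_n = 4/(ζ·t_s) = 4/(0.678·0.140) = 42.1 rad/s.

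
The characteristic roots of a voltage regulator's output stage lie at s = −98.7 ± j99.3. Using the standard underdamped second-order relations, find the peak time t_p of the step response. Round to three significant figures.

t_p = π/ω_d with ω_d = 99.3 (the imaginary part), so t_p = 0.0316 s.

t_p ≈ 0.0316 s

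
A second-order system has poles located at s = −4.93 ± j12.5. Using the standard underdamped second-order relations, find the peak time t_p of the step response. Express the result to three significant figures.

t_p = π/ω_d with ω_d = 12.5 (the imaginary part), so t_p = 0.251 s.

t_p ≈ 0.251 s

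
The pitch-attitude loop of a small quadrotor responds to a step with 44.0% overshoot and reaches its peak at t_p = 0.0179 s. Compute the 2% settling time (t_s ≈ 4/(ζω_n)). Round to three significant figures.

t_s ≈ 0.0872 s

From the overshoot, ζ = −ln(OS)/√(π²+ln²(OS)) = 0.253.
From t_p = π/ω_d, ω_d = π/0.0179 = 176 rad/s, so ω_n = ω_d/√(1−ζ²) = 181 rad/s.
t_s ≈ 4/(ζω_n) = 4/(0.253·181) = 0.0872 s.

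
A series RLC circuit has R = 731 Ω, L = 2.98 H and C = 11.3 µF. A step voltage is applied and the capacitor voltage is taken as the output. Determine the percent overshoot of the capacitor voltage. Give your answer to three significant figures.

%OS ≈ 4.15%

For a series RLC circuit (capacitor voltage as output), ω_n = 1/√(LC) = 1/√(2.98 H · 11.3 µF) = 172 rad/s.
ζ = (R/2)·√(C/L) = (731/2)·√(11.3 µF/2.98 H) = 0.712.
%OS = 100 e^{−πζ/√(1−ζ²)} with ζ = 0.712 gives 4.15%.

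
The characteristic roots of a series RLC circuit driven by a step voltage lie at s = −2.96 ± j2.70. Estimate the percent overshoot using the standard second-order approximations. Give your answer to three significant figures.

|pole| = ω_n = √(2.96² + 2.70²) = 4.01 rad/s; ζ = cos θ = σ/ω_n = 0.739.
%OS = 100 e^{−πζ/√(1−ζ²)} with ζ = 0.739 gives 3.19%.

%OS ≈ 3.19%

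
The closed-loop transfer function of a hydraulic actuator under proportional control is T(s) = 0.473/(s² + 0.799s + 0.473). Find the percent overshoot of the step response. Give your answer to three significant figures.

ω_n = √0.473 = 0.688 rad/s; ζ = 0.799/(2·0.688) = 0.581.
Overshoot: exp(−π·0.581/√(1−0.581²)) = 0.106, i.e. 10.6%.

%OS ≈ 10.6%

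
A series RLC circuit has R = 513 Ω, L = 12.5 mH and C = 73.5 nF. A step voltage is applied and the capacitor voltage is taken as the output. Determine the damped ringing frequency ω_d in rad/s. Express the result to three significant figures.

ω_d ≈ 25800 rad/s

For a series RLC circuit (capacitor voltage as output), ω_n = 1/√(LC) = 1/√(12.5 mH · 73.5 nF) = 33000 rad/s.
ζ = (R/2)·√(C/L) = (513/2)·√(73.5 nF/12.5 mH) = 0.622.
The damped frequency ω_d = ω_n√(1−ζ²) = 25800 rad/s.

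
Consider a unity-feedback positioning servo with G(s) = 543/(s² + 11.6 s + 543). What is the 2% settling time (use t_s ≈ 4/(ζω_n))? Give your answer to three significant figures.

t_s ≈ 0.690 s

ω_n = √543 = 23.3 rad/s; ζ = 11.6/(2·23.3) = 0.249.
t_s ≈ 4/(ζω_n) = 4/(0.249·23.3) = 0.690 s.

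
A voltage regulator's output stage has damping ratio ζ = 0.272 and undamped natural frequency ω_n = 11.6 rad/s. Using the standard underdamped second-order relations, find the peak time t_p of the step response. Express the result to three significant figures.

t_p ≈ 0.281 s

The damped frequency is ω_d = ω_n√(1−ζ²) = 11.6·√(1−0.0740) = 11.2 rad/s.
Peak time t_p = π/ω_d = π/11.2 = 0.281 s.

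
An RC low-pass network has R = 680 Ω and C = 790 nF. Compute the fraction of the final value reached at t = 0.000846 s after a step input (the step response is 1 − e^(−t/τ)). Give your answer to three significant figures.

τ = RC = 680 × 790 nF = 0.000537 s.
y(t)/y_∞ = 1 − e^(−t/τ) = 1 − e^(−0.000846/0.000537) = 1 − e^(−1.57) = 0.793.

y/y_∞ ≈ 0.793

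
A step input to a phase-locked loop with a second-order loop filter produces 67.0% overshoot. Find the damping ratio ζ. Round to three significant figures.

ζ ≈ 0.126

ζ = −ln(OS)/√(π² + (ln OS)²). With OS = 0.670, ln OS = −0.4005 and ζ = 0.4005/3.167 = 0.126.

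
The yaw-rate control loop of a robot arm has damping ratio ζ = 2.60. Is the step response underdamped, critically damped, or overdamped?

overdamped

Since ζ = 2.60 > 1, the system is overdamped.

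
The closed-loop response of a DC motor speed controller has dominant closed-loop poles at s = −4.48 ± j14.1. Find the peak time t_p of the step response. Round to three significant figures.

t_p = π/ω_d with ω_d = 14.1 (the imaginary part), so t_p = 0.223 s.

t_p ≈ 0.223 s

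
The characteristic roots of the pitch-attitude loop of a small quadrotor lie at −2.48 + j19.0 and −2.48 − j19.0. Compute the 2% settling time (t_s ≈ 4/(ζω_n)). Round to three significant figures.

t_s ≈ 1.61 s

For poles at −σ ± jω_d, ζω_n = σ = 2.48, so t_s ≈ 4/σ = 1.61 s.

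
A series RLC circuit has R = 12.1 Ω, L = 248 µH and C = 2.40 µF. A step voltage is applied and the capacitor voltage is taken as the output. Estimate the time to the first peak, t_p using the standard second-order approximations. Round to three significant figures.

For a series RLC circuit (capacitor voltage as output), ω_n = 1/√(LC) = 1/√(248 µH · 2.40 µF) = 41000 rad/s.
ζ = (R/2)·√(C/L) = (12.1/2)·√(2.40 µF/248 µH) = 0.595.
The damped frequency ω_d = ω_n√(1−ζ²) = 32900 rad/s. t_p = π/ω_d = 0.0000954 s.

t_p ≈ 0.0000954 s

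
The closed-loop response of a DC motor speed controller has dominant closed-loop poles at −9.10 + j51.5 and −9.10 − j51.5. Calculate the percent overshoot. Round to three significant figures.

%OS ≈ 57.4%

The poles are at −σ ± jω_d with σ = 9.10 and ω_d = 51.5, so ω_n = √(σ²+ω_d²) = 52.3 rad/s and ζ = σ/ω_n = 0.174.
Overshoot: exp(−π·0.174/√(1−0.174²)) = 0.574, i.e. 57.4%.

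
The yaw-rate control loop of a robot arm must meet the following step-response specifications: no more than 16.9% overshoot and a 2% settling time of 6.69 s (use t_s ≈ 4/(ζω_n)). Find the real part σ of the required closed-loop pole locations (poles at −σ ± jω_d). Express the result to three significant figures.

σ ≈ 0.598

The settling-time spec alone fixes σ = ζω_n = 4/t_s = 4/6.69 = 0.598.
(Overshoot then fixes ζ = 0.493 and hence ω_d = σ·√(1−ζ²)/ζ = 1.06 rad/s.)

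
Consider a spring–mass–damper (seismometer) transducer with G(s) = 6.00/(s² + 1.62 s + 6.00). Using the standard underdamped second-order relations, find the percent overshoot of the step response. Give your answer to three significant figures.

%OS ≈ 33.3%

Matching coefficients with s² + 2ζω_n s + ω_n² gives ω_n² = 6.00 ⇒ ω_n = 2.45 rad/s, and ζ = 1.62/(2ω_n) = 0.331.
%OS = 100·exp(−πζ/√(1−ζ²)) = 33.3%.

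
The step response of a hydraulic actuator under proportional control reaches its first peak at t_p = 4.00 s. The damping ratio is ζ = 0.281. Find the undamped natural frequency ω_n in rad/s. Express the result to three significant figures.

Peak time t_p = π/ω_d, so ω_d = π/t_p = π/4.00 = 0.785 rad/s.
ω_n = ω_d/√(1−ζ²) = 0.785/√0.921 = 0.818 rad/s.

ω_n ≈ 0.818 rad/s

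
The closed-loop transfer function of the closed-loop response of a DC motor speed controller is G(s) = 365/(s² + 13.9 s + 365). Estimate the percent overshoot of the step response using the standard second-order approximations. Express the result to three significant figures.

ω_n = √365 = 19.1 rad/s; ζ = 13.9/(2·19.1) = 0.364.
%OS = 100 e^{−πζ/√(1−ζ²)} with ζ = 0.364 gives 29.3%.

%OS ≈ 29.3%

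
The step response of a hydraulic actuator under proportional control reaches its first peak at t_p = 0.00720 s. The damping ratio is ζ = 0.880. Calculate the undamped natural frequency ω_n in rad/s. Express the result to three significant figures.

ω_n ≈ 919 rad/s

Peak time t_p = π/ω_d, so ω_d = π/t_p = π/0.00720 = 436 rad/s.
ω_n = ω_d/√(1−ζ²) = 436/√0.226 = 919 rad/s.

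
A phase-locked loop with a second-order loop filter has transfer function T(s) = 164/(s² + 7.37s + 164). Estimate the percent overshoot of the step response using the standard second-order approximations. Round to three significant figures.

Matching coefficients with s² + 2ζω_n s + ω_n² gives ω_n² = 164 ⇒ ω_n = 12.8 rad/s, and ζ = 7.37/(2ω_n) = 0.288.
Overshoot: exp(−π·0.288/√(1−0.288²)) = 0.389, i.e. 38.9%.

%OS ≈ 38.9%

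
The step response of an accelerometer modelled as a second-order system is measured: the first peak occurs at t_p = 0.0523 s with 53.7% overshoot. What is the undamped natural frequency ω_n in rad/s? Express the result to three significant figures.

The overshoot fixes ζ = −ln(OS)/√(π²+ln²(OS)) = 0.194.
t_p = π/ω_d ⇒ ω_d = 60.1 rad/s; then ω_n = ω_d/√(1−ζ²) = 61.2 rad/s.

ω_n ≈ 61.2 rad/s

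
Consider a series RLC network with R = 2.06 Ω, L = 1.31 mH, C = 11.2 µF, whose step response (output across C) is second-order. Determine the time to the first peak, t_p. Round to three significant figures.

t_p ≈ 0.000382 s

For a series RLC circuit (capacitor voltage as output), ω_n = 1/√(LC) = 1/√(1.31 mH · 11.2 µF) = 8260 rad/s.
ζ = (R/2)·√(C/L) = (2.06/2)·√(11.2 µF/1.31 mH) = 0.0952.
ω_d = 8260·√(1 − 0.0952²) = 8220 rad/s. t_p = π/ω_d = 0.000382 s.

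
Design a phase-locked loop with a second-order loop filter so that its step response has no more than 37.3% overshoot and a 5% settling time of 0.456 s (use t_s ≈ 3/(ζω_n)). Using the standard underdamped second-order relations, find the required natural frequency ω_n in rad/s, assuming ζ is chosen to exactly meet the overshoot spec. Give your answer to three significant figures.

Inverting the overshoot relation: ζ = |ln 0.373|/√(π² + ln²0.373) = 0.300.
From t_s ≈ 3/(ζω_n): ω_n = 3/(ζ·t_s) = 3/(0.300·0.456) = 22.0 rad/s.

ω_n ≈ 22.0 rad/s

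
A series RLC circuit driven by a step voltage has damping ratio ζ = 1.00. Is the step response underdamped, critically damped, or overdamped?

critically damped

Since ζ = 1, the system is critically damped.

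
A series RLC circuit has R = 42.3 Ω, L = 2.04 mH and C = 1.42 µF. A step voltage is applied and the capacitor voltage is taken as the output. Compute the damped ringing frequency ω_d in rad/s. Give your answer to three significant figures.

ω_d ≈ 15400 rad/s

For a series RLC circuit (capacitor voltage as output), ω_n = 1/√(LC) = 1/√(2.04 mH · 1.42 µF) = 18600 rad/s.
ζ = (R/2)·√(C/L) = (42.3/2)·√(1.42 µF/2.04 mH) = 0.558.
ω_d = ω_n√(1−ζ²) = 15400 rad/s.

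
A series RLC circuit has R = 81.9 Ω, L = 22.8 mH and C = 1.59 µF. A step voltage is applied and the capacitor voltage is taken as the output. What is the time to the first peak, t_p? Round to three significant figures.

For a series RLC circuit (capacitor voltage as output), ω_n = 1/√(LC) = 1/√(22.8 mH · 1.59 µF) = 5250 rad/s.
ζ = (R/2)·√(C/L) = (81.9/2)·√(1.59 µF/22.8 mH) = 0.342.
ω_d = ω_n√(1−ζ²) = 4940 rad/s. t_p = π/ω_d = 0.000637 s.

t_p ≈ 0.000637 s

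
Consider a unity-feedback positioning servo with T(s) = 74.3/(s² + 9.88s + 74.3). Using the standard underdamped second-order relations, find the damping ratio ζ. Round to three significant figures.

ζ ≈ 0.573

Matching coefficients with s² + 2ζω_n s + ω_n² gives ω_n² = 74.3 ⇒ ω_n = 8.62 rad/s, and ζ = 9.88/(2ω_n) = 0.573.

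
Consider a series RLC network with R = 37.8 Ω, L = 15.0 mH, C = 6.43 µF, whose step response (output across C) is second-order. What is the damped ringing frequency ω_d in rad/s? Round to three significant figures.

For a series RLC circuit (capacitor voltage as output), ω_n = 1/√(LC) = 1/√(15.0 mH · 6.43 µF) = 3220 rad/s.
ζ = (R/2)·√(C/L) = (37.8/2)·√(6.43 µF/15.0 mH) = 0.391.
ω_d = 3220·√(1 − 0.391²) = 2960 rad/s.

ω_d ≈ 2960 rad/s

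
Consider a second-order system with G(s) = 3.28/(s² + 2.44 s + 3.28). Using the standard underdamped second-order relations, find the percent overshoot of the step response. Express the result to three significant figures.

%OS ≈ 5.71%

Comparing the denominator to s² + 2ζω_n s + ω_n²: ω_n = √3.28 = 1.81 rad/s, and 2ζω_n = 2.44 so ζ = 2.44/(2·1.81) = 0.674.
%OS = 100·exp(−πζ/√(1−ζ²)) = 5.71%.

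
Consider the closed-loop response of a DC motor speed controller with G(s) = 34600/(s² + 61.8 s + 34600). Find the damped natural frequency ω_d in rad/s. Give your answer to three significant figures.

ω_d ≈ 183 rad/s

Comparing the denominator to s² + 2ζω_n s + ω_n²: ω_n = √34600 = 186 rad/s, and 2ζω_n = 61.8 so ζ = 61.8/(2·186) = 0.166.
ω_d = 186·√(1 − 0.166²) = 183 rad/s.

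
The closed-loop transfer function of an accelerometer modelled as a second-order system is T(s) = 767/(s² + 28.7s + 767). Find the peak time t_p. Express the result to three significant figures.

Matching coefficients with s² + 2ζω_n s + ω_n² gives ω_n² = 767 ⇒ ω_n = 27.7 rad/s, and ζ = 28.7/(2ω_n) = 0.518.
The damped frequency ω_d = ω_n√(1−ζ²) = 23.7 rad/s. Then t_p = π/ω_d = 0.133 s.

t_p ≈ 0.133 s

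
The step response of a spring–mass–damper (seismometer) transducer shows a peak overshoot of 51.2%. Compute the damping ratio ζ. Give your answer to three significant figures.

Inverting the overshoot relation: ζ = |ln 0.512|/√(π² + ln²0.512) = 0.208.

ζ ≈ 0.208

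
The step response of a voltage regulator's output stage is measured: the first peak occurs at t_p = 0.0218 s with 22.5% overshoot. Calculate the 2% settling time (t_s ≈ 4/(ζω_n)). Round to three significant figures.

t_s ≈ 0.0585 s

From the overshoot, ζ = −ln(OS)/√(π²+ln²(OS)) = 0.429.
t_p = π/ω_d ⇒ ω_d = 144 rad/s; then ω_n = ω_d/√(1−ζ²) = 160 rad/s.
t_s ≈ 4/(ζω_n) = 4/(0.429·160) = 0.0585 s.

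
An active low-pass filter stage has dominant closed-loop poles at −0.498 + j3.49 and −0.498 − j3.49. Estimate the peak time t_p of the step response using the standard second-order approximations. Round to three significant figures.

t_p ≈ 0.900 s

t_p = π/ω_d with ω_d = 3.49 (the imaginary part), so t_p = 0.900 s.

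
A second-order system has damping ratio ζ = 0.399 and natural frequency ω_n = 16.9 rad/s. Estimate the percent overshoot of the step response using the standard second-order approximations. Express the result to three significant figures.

For an underdamped second-order system, %OS = 100·exp(−πζ/√(1−ζ²)).
πζ/√(1−ζ²) = π·0.399/√(1−0.159) = 1.367, so %OS = 100·e^(−1.367) = 25.5%.

%OS ≈ 25.5%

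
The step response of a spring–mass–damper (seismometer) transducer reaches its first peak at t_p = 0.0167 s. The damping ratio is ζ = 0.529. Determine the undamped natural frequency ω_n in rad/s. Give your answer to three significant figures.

ω_n ≈ 222 rad/s

Peak time t_p = π/ω_d, so ω_d = π/t_p = π/0.0167 = 188 rad/s.
ω_n = ω_d/√(1−ζ²) = 188/√0.720 = 222 rad/s.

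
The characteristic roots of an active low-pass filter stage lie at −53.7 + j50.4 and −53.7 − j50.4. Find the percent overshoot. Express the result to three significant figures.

%OS ≈ 3.52%

The poles are at −σ ± jω_d with σ = 53.7 and ω_d = 50.4, so ω_n = √(σ²+ω_d²) = 73.6 rad/s and ζ = σ/ω_n = 0.729.
%OS = 100 e^{−πζ/√(1−ζ²)} with ζ = 0.729 gives 3.52%.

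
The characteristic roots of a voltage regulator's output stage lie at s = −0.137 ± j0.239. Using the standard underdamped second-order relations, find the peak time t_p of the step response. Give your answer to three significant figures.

t_p = π/ω_d with ω_d = 0.239 (the imaginary part), so t_p = 13.1 s.

t_p ≈ 13.1 s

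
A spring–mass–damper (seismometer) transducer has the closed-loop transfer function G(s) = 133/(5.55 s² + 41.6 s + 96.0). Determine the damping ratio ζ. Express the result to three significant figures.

Dividing through by 5.55: denominator becomes s² + 7.495 s + 17.30.
So ω_n = √17.30 = 4.16 rad/s and ζ = 7.495/(2·4.16) = 0.901.

ζ ≈ 0.901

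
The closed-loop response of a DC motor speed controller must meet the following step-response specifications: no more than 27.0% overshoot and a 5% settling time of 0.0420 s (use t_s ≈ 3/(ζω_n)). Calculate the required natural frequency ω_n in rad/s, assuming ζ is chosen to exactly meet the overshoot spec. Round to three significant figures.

ω_n ≈ 186 rad/s

From %OS = 100·exp(−πζ/√(1−ζ²)), invert to get ζ = −ln(OS)/√(π² + ln²(OS)) with OS = 0.270.
−ln 0.270 = 1.309, so ζ = 1.309/√(π² + 1.714) = 0.385.
From t_s ≈ 3/(ζω_n): ω_n = 3/(ζ·t_s) = 3/(0.385·0.0420) = 186 rad/s.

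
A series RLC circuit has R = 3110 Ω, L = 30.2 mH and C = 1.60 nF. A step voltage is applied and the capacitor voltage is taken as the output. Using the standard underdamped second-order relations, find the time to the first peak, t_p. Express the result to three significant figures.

t_p ≈ 0.0000234 s

For a series RLC circuit (capacitor voltage as output), ω_n = 1/√(LC) = 1/√(30.2 mH · 1.60 nF) = 144000 rad/s.
ζ = (R/2)·√(C/L) = (3110/2)·√(1.60 nF/30.2 mH) = 0.358.
The damped frequency ω_d = ω_n√(1−ζ²) = 134000 rad/s. t_p = π/ω_d = 0.0000234 s.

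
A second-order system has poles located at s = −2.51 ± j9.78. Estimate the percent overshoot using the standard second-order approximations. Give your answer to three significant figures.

|pole| = ω_n = √(2.51² + 9.78²) = 10.1 rad/s; ζ = cos θ = σ/ω_n = 0.249.
%OS = 100 e^{−πζ/√(1−ζ²)} with ζ = 0.249 gives 44.7%.

%OS ≈ 44.7%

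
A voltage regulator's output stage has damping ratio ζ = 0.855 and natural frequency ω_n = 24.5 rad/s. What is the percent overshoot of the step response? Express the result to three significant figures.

%OS ≈ 0.563%

For an underdamped second-order system, %OS = 100·exp(−πζ/√(1−ζ²)).
πζ/√(1−ζ²) = π·0.855/√(1−0.731) = 5.179, so %OS = 100·e^(−5.179) = 0.563%.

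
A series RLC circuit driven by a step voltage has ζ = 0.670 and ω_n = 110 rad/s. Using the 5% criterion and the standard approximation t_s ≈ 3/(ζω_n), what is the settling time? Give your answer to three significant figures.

t_s ≈ 3/(ζω_n) = 3/(0.670 × 110) = 0.0407 s.

t_s ≈ 0.0407 s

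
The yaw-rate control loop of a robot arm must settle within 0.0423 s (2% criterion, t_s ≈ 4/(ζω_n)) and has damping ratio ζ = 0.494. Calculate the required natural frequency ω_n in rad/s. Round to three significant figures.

ω_n ≈ 191 rad/s

Rearranging t_s ≈ 4/(ζω_n) gives ω_n = 4/(ζ·t_s) = 4/(0.494 × 0.0423) = 191 rad/s.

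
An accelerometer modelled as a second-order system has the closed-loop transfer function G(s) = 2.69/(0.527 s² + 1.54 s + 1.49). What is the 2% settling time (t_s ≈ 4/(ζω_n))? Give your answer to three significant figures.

t_s ≈ 2.74 s

Dividing through by 0.527: denominator becomes s² + 2.922 s + 2.827.
So ω_n = √2.827 = 1.68 rad/s and ζ = 2.922/(2·1.68) = 0.869.
t_s ≈ 4/(ζω_n) = 2.74 s.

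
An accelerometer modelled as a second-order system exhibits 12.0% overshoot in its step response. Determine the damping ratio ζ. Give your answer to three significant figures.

Inverting the overshoot relation: ζ = |ln 0.120|/√(π² + ln²0.120) = 0.559.

ζ ≈ 0.559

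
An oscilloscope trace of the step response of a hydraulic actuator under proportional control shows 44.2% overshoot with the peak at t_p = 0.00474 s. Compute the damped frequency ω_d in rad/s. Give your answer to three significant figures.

ω_d ≈ 663 rad/s

t_p = π/ω_d, so ω_d = π/0.00474 = 663 rad/s.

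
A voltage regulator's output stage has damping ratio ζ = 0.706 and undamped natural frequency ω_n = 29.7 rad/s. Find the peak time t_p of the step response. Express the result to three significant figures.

t_p ≈ 0.149 s

The damped frequency is ω_d = ω_n√(1−ζ²) = 29.7·√(1−0.498) = 21.0 rad/s.
Peak time t_p = π/ω_d = π/21.0 = 0.149 s.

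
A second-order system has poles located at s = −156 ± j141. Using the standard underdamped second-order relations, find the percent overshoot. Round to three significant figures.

%OS ≈ 3.09%

|pole| = ω_n = √(156² + 141²) = 210 rad/s; ζ = cos θ = σ/ω_n = 0.742.
Overshoot: exp(−π·0.742/√(1−0.742²)) = 0.0309, i.e. 3.09%.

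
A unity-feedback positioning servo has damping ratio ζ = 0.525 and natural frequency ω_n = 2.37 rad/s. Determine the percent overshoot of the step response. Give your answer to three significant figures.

For an underdamped second-order system, %OS = 100·exp(−πζ/√(1−ζ²)).
πζ/√(1−ζ²) = π·0.525/√(1−0.276) = 1.938, so %OS = 100·e^(−1.938) = 14.4%.

%OS ≈ 14.4%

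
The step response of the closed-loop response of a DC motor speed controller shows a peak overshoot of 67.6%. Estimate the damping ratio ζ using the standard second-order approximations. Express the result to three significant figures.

ζ ≈ 0.124

Inverting the overshoot relation: ζ = |ln 0.676|/√(π² + ln²0.676) = 0.124.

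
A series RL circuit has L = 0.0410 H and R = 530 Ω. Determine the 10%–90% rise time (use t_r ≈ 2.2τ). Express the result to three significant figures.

τ = L/R = 0.0410/530 = 0.0000774 s.
t_r ≈ 2.2τ = 0.000170 s.

t_r ≈ 0.000170 s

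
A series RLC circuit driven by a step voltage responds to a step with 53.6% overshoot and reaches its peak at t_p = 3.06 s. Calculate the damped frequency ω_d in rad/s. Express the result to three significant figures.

ω_d ≈ 1.03 rad/s

t_p = π/ω_d, so ω_d = π/3.06 = 1.03 rad/s.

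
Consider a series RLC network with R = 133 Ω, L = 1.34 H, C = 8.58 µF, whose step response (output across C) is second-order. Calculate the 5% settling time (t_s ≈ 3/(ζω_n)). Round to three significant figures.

For a series RLC circuit (capacitor voltage as output), ω_n = 1/√(LC) = 1/√(1.34 H · 8.58 µF) = 295 rad/s.
ζ = (R/2)·√(C/L) = (133/2)·√(8.58 µF/1.34 H) = 0.168.
t_s ≈ 3/(ζω_n) = 0.0605 s.

t_s ≈ 0.0605 s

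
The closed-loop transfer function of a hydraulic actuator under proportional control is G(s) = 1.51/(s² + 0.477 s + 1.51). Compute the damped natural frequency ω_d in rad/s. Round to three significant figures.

Comparing the denominator to s² + 2ζω_n s + ω_n²: ω_n = √1.51 = 1.23 rad/s, and 2ζω_n = 0.477 so ζ = 0.477/(2·1.23) = 0.194.
ω_d = ω_n√(1−ζ²) = 1.21 rad/s.

ω_d ≈ 1.21 rad/s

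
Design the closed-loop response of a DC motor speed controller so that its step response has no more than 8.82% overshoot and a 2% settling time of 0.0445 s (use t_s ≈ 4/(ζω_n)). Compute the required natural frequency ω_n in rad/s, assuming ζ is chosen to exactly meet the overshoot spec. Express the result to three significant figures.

ω_n ≈ 147 rad/s

From %OS = 100·exp(−πζ/√(1−ζ²)), invert to get ζ = −ln(OS)/√(π² + ln²(OS)) with OS = 0.0882.
−ln 0.0882 = 2.428, so ζ = 2.428/√(π² + 5.896) = 0.612.
From t_s ≈ 4/(ζω_n): ω_n = 4/(ζ·t_s) = 4/(0.612·0.0445) = 147 rad/s.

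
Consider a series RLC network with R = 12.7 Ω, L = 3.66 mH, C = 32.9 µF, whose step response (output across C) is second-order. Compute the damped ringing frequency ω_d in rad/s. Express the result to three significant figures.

For a series RLC circuit (capacitor voltage as output), ω_n = 1/√(LC) = 1/√(3.66 mH · 32.9 µF) = 2880 rad/s.
ζ = (R/2)·√(C/L) = (12.7/2)·√(32.9 µF/3.66 mH) = 0.602.
ω_d = 2880·√(1 − 0.602²) = 2300 rad/s.

ω_d ≈ 2300 rad/s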